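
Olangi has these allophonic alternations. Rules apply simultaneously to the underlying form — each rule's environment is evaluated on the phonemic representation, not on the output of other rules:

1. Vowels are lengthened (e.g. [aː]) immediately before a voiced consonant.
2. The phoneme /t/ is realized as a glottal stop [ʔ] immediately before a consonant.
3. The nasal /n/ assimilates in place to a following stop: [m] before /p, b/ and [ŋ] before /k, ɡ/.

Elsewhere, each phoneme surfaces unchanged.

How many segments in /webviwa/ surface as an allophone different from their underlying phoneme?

2

Segments that undergo a rule: /e/ → [eː] (rule 1); /i/ → [iː] (rule 1).
All other segments surface unchanged.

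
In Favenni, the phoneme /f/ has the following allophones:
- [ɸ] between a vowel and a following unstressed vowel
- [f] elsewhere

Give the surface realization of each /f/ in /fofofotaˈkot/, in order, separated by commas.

Occurrence 1 (position 1): no conditioning environment matches → elsewhere allophone [f].
Occurrence 2 (position 3): between a vowel and a following unstressed vowel → [ɸ].
Occurrence 3 (position 5): between a vowel and a following unstressed vowel → [ɸ].

[f], [ɸ], [ɸ]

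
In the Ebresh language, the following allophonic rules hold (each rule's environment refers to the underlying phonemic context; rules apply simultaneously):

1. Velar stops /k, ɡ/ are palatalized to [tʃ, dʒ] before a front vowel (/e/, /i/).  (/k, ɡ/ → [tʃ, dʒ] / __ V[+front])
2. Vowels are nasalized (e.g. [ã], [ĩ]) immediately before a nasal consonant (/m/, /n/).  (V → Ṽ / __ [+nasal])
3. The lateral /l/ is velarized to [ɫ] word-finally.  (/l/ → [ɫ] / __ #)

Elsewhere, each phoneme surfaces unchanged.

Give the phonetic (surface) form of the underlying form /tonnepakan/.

[tõnnepakãn]

/t/ (word-initial): no rule targets it → [t].
/o/ (between /t/ and /n/) occurs before a nasal consonant → [õ] by rule 2.
/n/ — not in any rule's target class → [n].
/n/ — not in any rule's target class → [n].
/e/ (between /n/ and /p/) is in the target of rule 2 but the environment (before a nasal consonant) is not met → [e].
/p/ (between /e/ and /a/) is unaffected → [p].
/a/ (between /p/ and /k/) is in the target of rule 2 but the environment (before a nasal consonant) is not met → [a].
/k/ (between /a/ and /a/) fails the environment for rule 1, so it stays [k].
/a/ (between /k/ and /n/) occurs before a nasal consonant → [ã] by rule 2.
/n/ (word-final): no rule targets it → [n].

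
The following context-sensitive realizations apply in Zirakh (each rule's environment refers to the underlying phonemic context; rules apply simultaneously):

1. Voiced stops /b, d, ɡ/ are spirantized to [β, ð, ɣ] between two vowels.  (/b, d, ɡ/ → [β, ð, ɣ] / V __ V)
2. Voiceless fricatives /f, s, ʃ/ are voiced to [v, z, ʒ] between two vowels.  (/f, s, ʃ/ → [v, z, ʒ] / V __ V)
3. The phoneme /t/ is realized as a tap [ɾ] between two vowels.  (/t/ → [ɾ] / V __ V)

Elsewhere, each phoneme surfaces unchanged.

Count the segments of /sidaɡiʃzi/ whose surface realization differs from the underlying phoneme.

2

Segments that undergo a rule: /d/ → [ð] (rule 1); /ɡ/ → [ɣ] (rule 1).
All other segments surface unchanged.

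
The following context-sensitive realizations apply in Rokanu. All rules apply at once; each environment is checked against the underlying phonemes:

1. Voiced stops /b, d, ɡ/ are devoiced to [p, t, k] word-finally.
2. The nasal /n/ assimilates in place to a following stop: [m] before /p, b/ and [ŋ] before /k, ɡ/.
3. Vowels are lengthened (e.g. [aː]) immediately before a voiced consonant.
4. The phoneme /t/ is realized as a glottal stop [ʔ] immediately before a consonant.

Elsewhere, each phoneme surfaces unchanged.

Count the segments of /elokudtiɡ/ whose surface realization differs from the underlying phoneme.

4

Segments that undergo a rule: /e/ → [eː] (rule 3); /u/ → [uː] (rule 3); /i/ → [iː] (rule 3); /ɡ/ → [k] (rule 1).
All other segments surface unchanged.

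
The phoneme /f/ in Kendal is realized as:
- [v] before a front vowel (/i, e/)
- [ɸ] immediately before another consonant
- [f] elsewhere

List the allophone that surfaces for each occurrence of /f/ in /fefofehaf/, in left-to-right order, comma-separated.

Occurrence 1 (position 1): before a front vowel (/i, e/) → [v].
Occurrence 2 (position 3): no conditioning environment matches → elsewhere allophone [f].
Occurrence 3 (position 5): before a front vowel (/i, e/) → [v].
Occurrence 4 (position 9): no conditioning environment matches → elsewhere allophone [f].

[v], [f], [v], [f]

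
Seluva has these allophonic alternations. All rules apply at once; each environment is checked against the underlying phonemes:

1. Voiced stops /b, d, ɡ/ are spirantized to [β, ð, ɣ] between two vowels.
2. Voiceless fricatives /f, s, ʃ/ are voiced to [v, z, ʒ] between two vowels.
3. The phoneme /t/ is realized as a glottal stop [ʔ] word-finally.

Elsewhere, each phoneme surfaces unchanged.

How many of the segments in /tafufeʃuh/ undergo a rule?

3

Segments that undergo a rule: /f/ → [v] (rule 2); /f/ → [v] (rule 2); /ʃ/ → [ʒ] (rule 2).
All other segments surface unchanged.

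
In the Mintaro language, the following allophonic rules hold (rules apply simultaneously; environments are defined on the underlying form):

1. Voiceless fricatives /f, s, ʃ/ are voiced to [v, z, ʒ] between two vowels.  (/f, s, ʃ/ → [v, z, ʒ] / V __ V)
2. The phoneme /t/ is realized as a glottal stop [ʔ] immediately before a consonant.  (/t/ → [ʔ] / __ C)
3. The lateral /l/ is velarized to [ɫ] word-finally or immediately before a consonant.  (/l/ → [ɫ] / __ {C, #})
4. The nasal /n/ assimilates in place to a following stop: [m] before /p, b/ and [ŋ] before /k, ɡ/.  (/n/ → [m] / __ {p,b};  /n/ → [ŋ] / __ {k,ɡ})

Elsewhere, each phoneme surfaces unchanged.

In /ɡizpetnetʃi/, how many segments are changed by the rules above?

Segments that undergo a rule: /t/ → [ʔ] (rule 2); /t/ → [ʔ] (rule 2).
All other segments surface unchanged.

2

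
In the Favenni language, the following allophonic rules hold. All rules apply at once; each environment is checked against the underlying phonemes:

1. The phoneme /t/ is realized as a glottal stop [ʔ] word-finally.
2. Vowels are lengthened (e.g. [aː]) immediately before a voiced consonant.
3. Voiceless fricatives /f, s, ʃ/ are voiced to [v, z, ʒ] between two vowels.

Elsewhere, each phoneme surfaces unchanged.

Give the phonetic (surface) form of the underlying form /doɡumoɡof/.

/d/ (word-initial): no rule targets it → [d].
/o/ (between /d/ and /ɡ/) occurs before a voiced consonant → [oː] by rule 2.
/ɡ/ (between /o/ and /u/) is unaffected → [ɡ].
/u/ meets the environment for rule 2 (before a voiced consonant) → [uː].
/m/ (between /u/ and /o/) is unaffected → [m].
/o/ (between /m/ and /ɡ/) occurs before a voiced consonant → [oː] by rule 2.
/ɡ/ — not in any rule's target class → [ɡ].
/o/ (between /ɡ/ and /f/) is in the target of rule 2 but the environment (before a voiced consonant) is not met → [o].
/f/ (word-final): rule 3 targets it, but not between two vowels → unchanged [f].

[doːɡuːmoːɡof]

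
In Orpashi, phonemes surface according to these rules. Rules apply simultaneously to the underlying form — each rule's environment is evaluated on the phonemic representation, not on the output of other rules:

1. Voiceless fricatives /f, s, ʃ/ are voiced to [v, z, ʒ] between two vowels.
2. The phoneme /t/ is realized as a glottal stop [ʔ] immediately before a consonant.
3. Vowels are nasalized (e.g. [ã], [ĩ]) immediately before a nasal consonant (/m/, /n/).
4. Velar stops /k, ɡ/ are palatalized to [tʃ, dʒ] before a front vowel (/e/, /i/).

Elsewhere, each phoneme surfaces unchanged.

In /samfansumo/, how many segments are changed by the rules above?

Segments that undergo a rule: /a/ → [ã] (rule 3); /a/ → [ã] (rule 3); /u/ → [ũ] (rule 3).
All other segments surface unchanged.

3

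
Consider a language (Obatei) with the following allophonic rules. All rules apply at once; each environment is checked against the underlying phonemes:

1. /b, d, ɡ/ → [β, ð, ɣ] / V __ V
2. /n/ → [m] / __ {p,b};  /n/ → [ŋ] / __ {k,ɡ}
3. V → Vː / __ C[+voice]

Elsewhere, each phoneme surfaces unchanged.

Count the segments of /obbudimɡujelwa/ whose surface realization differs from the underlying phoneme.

Segments that undergo a rule: /o/ → [oː] (rule 3); /u/ → [uː] (rule 3); /d/ → [ð] (rule 1); /i/ → [iː] (rule 3); /u/ → [uː] (rule 3); /e/ → [eː] (rule 3).
All other segments surface unchanged.

6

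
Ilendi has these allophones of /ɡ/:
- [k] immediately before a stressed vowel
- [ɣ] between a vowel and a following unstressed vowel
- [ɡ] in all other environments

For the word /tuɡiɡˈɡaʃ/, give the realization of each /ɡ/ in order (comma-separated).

[ɣ], [ɡ], [k]

Occurrence 1 (position 3): between a vowel and a following unstressed vowel → [ɣ].
Occurrence 2 (position 5): no conditioning environment matches → elsewhere allophone [ɡ].
Occurrence 3 (position 6): immediately before a stressed vowel → [k].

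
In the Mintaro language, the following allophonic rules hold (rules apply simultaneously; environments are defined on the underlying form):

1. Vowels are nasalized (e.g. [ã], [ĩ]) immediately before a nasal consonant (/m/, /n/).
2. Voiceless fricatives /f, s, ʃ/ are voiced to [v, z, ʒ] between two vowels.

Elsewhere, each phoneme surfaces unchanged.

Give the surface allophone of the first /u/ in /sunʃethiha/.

/u/ meets the environment for rule 1 (before a nasal consonant) → [ũ].

[ũ]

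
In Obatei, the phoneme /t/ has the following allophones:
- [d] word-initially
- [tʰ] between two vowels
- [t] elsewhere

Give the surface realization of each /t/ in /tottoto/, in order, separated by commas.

[d], [t], [t], [tʰ]

Occurrence 1 (position 1): word-initially → [d].
Occurrence 2 (position 3): no conditioning environment matches → elsewhere allophone [t].
Occurrence 3 (position 4): no conditioning environment matches → elsewhere allophone [t].
Occurrence 4 (position 6): between two vowels → [tʰ].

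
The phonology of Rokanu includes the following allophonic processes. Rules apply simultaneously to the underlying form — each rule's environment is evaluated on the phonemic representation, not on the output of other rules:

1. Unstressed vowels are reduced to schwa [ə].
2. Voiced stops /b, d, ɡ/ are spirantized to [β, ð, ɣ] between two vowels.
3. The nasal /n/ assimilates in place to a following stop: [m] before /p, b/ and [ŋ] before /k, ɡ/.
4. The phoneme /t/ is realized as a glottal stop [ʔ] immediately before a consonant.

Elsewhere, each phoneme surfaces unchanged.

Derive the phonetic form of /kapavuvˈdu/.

[kəpəvəvˈdu]

/k/ — not in any rule's target class → [k].
/a/ — between /k/ and /p/, in an unstressed syllable — surfaces as [ə] (rule 1).
/p/ — not in any rule's target class → [p].
Rule 1 applies to /a/ (between /p/ and /v/: in an unstressed syllable) → [ə].
/v/ stays [v].
/u/ (between /v/ and /v/) occurs in an unstressed syllable → [ə] by rule 1.
/v/ (between /u/ and /d/) is unaffected → [v].
/d/ (between /v/ and /u/) is in the target of rule 2 but the environment (between two vowels) is not met → [d].
/u/ (word-final) fails the environment for rule 1, so it stays [u].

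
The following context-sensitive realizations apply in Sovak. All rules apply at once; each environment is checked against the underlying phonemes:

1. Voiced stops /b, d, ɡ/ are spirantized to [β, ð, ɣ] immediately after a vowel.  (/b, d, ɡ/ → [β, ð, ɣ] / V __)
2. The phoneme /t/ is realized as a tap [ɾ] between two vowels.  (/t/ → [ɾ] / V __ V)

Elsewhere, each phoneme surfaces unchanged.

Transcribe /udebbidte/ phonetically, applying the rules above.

[uðeβbiðte]

/u/ stays [u].
/d/ meets the environment for rule 1 (immediately after a vowel) → [ð].
/e/ (between /d/ and /b/): no rule targets it → [e].
/b/ meets the environment for rule 1 (immediately after a vowel) → [β].
/b/ (between /b/ and /i/): rule 1 targets it, but not immediately after a vowel → unchanged [b].
/i/ (between /b/ and /d/) is unaffected → [i].
Rule 1 applies to /d/ (between /i/ and /t/: immediately after a vowel) → [ð].
/t/ (between /d/ and /e/) fails the environment for rule 2, so it stays [t].
/e/ stays [e].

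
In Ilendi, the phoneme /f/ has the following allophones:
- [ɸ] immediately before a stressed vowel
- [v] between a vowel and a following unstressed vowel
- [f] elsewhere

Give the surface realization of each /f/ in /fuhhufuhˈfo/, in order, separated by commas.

Occurrence 1 (position 1): no conditioning environment matches → elsewhere allophone [f].
Occurrence 2 (position 6): between a vowel and a following unstressed vowel → [v].
Occurrence 3 (position 9): immediately before a stressed vowel → [ɸ].

[f], [v], [ɸ]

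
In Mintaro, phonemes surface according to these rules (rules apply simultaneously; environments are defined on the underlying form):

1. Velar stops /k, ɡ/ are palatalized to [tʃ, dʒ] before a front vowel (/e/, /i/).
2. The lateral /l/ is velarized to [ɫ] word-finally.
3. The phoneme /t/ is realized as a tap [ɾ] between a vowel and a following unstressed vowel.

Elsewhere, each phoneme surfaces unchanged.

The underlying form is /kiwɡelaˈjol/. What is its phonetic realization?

/k/ (word-initial): before a front vowel, so rule 1 applies → [tʃ].
/i/ (between /k/ and /w/): no rule targets it → [i].
/w/ (between /i/ and /ɡ/): no rule targets it → [w].
Rule 1 applies to /ɡ/ (between /w/ and /e/: before a front vowel) → [dʒ].
/e/ (between /ɡ/ and /l/): no rule targets it → [e].
/l/ (between /e/ and /a/) fails the environment for rule 2, so it stays [l].
/a/ (between /l/ and /j/): no rule targets it → [a].
/j/ — not in any rule's target class → [j].
/o/ stays [o].
/l/ (word-final) occurs word-finally → [ɫ] by rule 2.

[tʃiwdʒelaˈjoɫ]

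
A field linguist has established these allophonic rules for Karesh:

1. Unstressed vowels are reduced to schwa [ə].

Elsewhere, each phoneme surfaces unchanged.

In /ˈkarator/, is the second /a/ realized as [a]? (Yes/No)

No

Rule 1 applies to /a/ (between /r/ and /t/: in an unstressed syllable) → [ə].
The actual realization is [ə], not [a].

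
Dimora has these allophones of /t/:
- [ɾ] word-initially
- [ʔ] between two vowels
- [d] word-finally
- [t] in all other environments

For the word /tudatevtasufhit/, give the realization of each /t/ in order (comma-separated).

[ɾ], [ʔ], [t], [d]

Occurrence 1 (position 1): word-initially → [ɾ].
Occurrence 2 (position 5): between two vowels → [ʔ].
Occurrence 3 (position 8): no conditioning environment matches → elsewhere allophone [t].
Occurrence 4 (position 15): word-finally → [d].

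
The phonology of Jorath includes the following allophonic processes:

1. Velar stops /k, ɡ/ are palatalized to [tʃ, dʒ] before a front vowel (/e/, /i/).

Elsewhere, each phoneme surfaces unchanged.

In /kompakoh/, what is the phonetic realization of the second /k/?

[k]

/k/ (between /a/ and /o/) is in the target of rule 1 but the environment (before a front vowel) is not met → [k].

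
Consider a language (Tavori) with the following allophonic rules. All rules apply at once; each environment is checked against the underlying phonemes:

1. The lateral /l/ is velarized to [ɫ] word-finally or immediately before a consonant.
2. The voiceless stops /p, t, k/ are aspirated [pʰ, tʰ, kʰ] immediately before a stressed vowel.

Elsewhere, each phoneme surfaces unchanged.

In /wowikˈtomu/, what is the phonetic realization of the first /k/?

[k]

/k/ (between /i/ and /t/) fails the environment for rule 2, so it stays [k].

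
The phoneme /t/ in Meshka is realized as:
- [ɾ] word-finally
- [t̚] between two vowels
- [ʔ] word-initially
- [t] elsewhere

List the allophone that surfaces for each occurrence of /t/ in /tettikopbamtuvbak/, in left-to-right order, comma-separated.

[ʔ], [t], [t], [t]

Occurrence 1 (position 1): word-initially → [ʔ].
Occurrence 2 (position 3): no conditioning environment matches → elsewhere allophone [t].
Occurrence 3 (position 4): no conditioning environment matches → elsewhere allophone [t].
Occurrence 4 (position 12): no conditioning environment matches → elsewhere allophone [t].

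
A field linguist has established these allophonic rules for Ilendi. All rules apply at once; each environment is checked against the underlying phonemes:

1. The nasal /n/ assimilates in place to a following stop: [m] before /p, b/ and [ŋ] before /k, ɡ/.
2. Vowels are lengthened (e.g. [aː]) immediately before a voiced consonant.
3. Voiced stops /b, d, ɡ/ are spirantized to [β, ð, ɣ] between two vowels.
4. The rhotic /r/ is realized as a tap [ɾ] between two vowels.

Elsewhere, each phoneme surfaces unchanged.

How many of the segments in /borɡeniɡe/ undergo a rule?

4

Segments that undergo a rule: /o/ → [oː] (rule 2); /e/ → [eː] (rule 2); /i/ → [iː] (rule 2); /ɡ/ → [ɣ] (rule 3).
All other segments surface unchanged.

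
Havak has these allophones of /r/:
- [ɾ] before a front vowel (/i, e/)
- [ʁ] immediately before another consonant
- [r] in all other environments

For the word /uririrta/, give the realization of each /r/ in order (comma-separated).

[ɾ], [ɾ], [ʁ]

Occurrence 1 (position 2): before a front vowel (/i, e/) → [ɾ].
Occurrence 2 (position 4): before a front vowel (/i, e/) → [ɾ].
Occurrence 3 (position 6): immediately before another consonant → [ʁ].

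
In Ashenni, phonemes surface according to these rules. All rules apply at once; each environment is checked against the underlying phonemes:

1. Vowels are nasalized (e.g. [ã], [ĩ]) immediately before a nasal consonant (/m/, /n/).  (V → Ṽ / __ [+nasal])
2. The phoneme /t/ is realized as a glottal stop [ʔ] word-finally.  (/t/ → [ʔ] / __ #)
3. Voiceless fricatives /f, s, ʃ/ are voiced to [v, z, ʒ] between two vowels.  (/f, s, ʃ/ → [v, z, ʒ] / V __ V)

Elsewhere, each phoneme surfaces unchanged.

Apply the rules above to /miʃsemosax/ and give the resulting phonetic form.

/m/ — not in any rule's target class → [m].
/i/ (between /m/ and /ʃ/) fails the environment for rule 1, so it stays [i].
/ʃ/ (between /i/ and /s/): rule 3 targets it, but not between two vowels → unchanged [ʃ].
/s/ — between /ʃ/ and /e/; rule 3 does not apply here → [s].
/e/ meets the environment for rule 1 (before a nasal consonant) → [ẽ].
/m/ — not in any rule's target class → [m].
/o/ (between /m/ and /s/): rule 1 targets it, but not before a nasal consonant → unchanged [o].
/s/ (between /o/ and /a/): between two vowels, so rule 3 applies → [z].
/a/ — between /s/ and /x/; rule 1 does not apply here → [a].
/x/ (word-final): no rule targets it → [x].

[miʃsẽmozax]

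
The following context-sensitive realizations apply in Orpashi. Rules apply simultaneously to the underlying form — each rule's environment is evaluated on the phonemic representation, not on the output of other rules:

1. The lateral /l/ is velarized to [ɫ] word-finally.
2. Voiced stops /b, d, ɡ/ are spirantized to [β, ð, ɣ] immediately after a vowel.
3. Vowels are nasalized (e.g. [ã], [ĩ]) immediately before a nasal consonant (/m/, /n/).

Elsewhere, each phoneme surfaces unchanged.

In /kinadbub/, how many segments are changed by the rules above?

3

Segments that undergo a rule: /i/ → [ĩ] (rule 3); /d/ → [ð] (rule 2); /b/ → [β] (rule 2).
All other segments surface unchanged.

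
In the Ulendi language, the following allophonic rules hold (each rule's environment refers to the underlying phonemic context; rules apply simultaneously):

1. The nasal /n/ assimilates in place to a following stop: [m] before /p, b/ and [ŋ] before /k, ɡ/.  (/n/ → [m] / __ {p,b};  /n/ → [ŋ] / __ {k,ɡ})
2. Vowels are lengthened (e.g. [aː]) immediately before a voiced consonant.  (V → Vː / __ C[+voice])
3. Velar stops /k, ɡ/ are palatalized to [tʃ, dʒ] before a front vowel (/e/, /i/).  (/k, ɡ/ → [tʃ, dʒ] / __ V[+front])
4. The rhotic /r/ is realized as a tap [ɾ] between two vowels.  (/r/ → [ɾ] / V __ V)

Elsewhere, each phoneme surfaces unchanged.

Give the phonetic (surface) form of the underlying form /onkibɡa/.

/o/ meets the environment for rule 2 (before a voiced consonant) → [oː].
Rule 1 applies to /n/ (between /o/ and /k/: before a labial or velar stop) → [ŋ].
/k/ — between /n/ and /i/, before a front vowel — surfaces as [tʃ] (rule 3).
/i/ (between /k/ and /b/): before a voiced consonant, so rule 2 applies → [iː].
/b/ stays [b].
/ɡ/ (between /b/ and /a/) is in the target of rule 3 but the environment (before a front vowel) is not met → [ɡ].
/a/ (word-final) is in the target of rule 2 but the environment (before a voiced consonant) is not met → [a].

[oːŋtʃiːbɡa]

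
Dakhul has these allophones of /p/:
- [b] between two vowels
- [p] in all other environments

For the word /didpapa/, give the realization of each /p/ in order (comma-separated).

[p], [b]

Occurrence 1 (position 4): no conditioning environment matches → elsewhere allophone [p].
Occurrence 2 (position 6): between two vowels → [b].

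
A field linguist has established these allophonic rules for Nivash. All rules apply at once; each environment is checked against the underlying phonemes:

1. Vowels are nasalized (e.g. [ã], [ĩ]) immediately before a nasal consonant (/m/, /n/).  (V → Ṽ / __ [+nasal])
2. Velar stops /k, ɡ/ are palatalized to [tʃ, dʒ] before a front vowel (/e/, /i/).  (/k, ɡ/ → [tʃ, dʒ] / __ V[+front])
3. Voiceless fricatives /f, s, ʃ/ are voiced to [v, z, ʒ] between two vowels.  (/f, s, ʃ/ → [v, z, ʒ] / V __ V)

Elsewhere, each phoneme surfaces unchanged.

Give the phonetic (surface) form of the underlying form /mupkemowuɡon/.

/m/ — not in any rule's target class → [m].
/u/ (between /m/ and /p/) is in the target of rule 1 but the environment (before a nasal consonant) is not met → [u].
/p/ (between /u/ and /k/): no rule targets it → [p].
/k/ (between /p/ and /e/): before a front vowel, so rule 2 applies → [tʃ].
/e/ — between /k/ and /m/, before a nasal consonant — surfaces as [ẽ] (rule 1).
/m/ stays [m].
/o/ (between /m/ and /w/) fails the environment for rule 1, so it stays [o].
/w/ — not in any rule's target class → [w].
/u/ — between /w/ and /ɡ/; rule 1 does not apply here → [u].
/ɡ/ (between /u/ and /o/) fails the environment for rule 2, so it stays [ɡ].
/o/ (between /ɡ/ and /n/): before a nasal consonant, so rule 1 applies → [õ].
/n/ (word-final) is unaffected → [n].

[muptʃẽmowuɡõn]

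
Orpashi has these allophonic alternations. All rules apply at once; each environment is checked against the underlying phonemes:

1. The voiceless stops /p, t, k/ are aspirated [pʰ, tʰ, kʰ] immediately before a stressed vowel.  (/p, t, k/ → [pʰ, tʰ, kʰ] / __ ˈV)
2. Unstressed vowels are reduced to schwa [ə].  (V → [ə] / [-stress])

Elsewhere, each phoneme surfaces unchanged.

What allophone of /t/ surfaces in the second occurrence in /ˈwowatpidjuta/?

[t]

/t/ (between /u/ and /a/) is in the target of rule 1 but the environment (immediately before a stressed vowel) is not met → [t].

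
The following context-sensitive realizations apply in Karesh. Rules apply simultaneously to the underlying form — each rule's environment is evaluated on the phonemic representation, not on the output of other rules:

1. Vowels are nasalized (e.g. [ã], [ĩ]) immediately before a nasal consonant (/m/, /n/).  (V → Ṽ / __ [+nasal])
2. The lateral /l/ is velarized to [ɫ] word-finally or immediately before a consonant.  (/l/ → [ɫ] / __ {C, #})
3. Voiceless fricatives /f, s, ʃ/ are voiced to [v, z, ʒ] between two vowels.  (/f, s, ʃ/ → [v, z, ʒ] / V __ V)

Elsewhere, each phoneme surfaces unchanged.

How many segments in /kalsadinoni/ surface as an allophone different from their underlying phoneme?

3

Segments that undergo a rule: /l/ → [ɫ] (rule 2); /i/ → [ĩ] (rule 1); /o/ → [õ] (rule 1).
All other segments surface unchanged.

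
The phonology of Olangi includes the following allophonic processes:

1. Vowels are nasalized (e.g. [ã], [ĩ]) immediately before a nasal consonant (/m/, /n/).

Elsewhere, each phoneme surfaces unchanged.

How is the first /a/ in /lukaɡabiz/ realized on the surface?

[a]

/a/ (between /k/ and /ɡ/): rule 1 targets it, but not before a nasal consonant → unchanged [a].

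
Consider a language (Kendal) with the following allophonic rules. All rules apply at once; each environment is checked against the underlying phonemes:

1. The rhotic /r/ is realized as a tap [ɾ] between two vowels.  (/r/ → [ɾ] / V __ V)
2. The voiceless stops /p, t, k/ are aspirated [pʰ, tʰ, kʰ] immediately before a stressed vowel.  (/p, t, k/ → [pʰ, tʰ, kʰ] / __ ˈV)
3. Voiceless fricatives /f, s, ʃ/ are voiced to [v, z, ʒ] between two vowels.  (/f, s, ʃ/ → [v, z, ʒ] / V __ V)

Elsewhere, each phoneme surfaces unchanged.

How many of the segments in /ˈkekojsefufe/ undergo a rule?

Segments that undergo a rule: /k/ → [kʰ] (rule 2); /f/ → [v] (rule 3); /f/ → [v] (rule 3).
All other segments surface unchanged.

3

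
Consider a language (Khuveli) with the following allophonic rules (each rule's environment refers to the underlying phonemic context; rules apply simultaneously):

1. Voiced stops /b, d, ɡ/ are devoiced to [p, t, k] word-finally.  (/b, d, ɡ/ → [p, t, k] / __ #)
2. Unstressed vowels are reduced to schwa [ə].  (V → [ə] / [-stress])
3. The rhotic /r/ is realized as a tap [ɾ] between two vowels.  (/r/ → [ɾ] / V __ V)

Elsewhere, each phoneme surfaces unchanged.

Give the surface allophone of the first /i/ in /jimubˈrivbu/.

/i/ — between /j/ and /m/, in an unstressed syllable — surfaces as [ə] (rule 2).

[ə]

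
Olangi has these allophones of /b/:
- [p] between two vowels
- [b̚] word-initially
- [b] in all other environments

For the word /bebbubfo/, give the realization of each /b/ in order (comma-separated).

[b̚], [b], [b], [b]

Occurrence 1 (position 1): word-initially → [b̚].
Occurrence 2 (position 3): no conditioning environment matches → elsewhere allophone [b].
Occurrence 3 (position 4): no conditioning environment matches → elsewhere allophone [b].
Occurrence 4 (position 6): no conditioning environment matches → elsewhere allophone [b].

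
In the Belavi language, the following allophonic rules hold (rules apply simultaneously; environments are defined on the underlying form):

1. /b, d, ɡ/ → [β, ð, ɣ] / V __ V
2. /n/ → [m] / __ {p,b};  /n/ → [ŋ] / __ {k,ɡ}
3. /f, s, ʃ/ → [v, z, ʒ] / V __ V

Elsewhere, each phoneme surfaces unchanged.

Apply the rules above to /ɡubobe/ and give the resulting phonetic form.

[ɡuβoβe]

/ɡ/ (word-initial): rule 1 targets it, but not between two vowels → unchanged [ɡ].
/u/ (between /ɡ/ and /b/): no rule targets it → [u].
/b/ (between /u/ and /o/): between two vowels, so rule 1 applies → [β].
/o/ — not in any rule's target class → [o].
/b/ meets the environment for rule 1 (between two vowels) → [β].
/e/ (word-final) is unaffected → [e].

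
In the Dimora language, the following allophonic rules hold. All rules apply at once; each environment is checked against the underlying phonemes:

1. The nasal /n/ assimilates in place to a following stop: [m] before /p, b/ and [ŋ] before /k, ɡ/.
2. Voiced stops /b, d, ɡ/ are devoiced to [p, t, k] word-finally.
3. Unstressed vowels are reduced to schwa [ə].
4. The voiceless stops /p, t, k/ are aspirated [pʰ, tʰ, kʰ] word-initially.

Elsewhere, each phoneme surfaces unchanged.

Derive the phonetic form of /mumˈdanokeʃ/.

[məmˈdanəkəʃ]

/m/ stays [m].
/u/ (between /m/ and /m/) occurs in an unstressed syllable → [ə] by rule 3.
/m/ — not in any rule's target class → [m].
/d/ (between /m/ and /a/): rule 2 targets it, but not word-finally → unchanged [d].
/a/ — between /d/ and /n/; rule 3 does not apply here → [a].
/n/ — between /a/ and /o/; rule 1 does not apply here → [n].
/o/ meets the environment for rule 3 (in an unstressed syllable) → [ə].
/k/ (between /o/ and /e/) fails the environment for rule 4, so it stays [k].
/e/ — between /k/ and /ʃ/, in an unstressed syllable — surfaces as [ə] (rule 3).
/ʃ/ (word-final): no rule targets it → [ʃ].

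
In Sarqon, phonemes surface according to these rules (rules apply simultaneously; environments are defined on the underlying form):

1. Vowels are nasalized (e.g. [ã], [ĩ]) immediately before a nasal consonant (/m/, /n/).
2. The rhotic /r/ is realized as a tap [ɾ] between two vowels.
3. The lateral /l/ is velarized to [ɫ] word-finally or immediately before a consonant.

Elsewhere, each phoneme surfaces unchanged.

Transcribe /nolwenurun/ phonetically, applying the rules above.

[noɫwẽnuɾũn]

/n/ — not in any rule's target class → [n].
/o/ — between /n/ and /l/; rule 1 does not apply here → [o].
/l/ (between /o/ and /w/): word-finally or immediately before a consonant, so rule 3 applies → [ɫ].
/w/ (between /l/ and /e/) is unaffected → [w].
Rule 1 applies to /e/ (between /w/ and /n/: before a nasal consonant) → [ẽ].
/n/ (between /e/ and /u/): no rule targets it → [n].
/u/ (between /n/ and /r/): rule 1 targets it, but not before a nasal consonant → unchanged [u].
/r/ — between /u/ and /u/, between two vowels — surfaces as [ɾ] (rule 2).
/u/ meets the environment for rule 1 (before a nasal consonant) → [ũ].
/n/ stays [n].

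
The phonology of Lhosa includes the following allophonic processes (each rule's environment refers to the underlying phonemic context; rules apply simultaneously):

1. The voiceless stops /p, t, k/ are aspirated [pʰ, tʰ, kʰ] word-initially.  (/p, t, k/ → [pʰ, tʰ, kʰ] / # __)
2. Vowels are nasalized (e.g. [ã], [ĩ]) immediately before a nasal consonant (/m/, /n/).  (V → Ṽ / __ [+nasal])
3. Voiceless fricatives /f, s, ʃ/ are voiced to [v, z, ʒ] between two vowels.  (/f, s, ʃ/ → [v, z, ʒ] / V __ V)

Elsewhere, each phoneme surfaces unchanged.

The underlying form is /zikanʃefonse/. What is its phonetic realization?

[zikãnʃevõnse]

/i/ — between /z/ and /k/; rule 2 does not apply here → [i].
/k/ (between /i/ and /a/) fails the environment for rule 1, so it stays [k].
/a/ (between /k/ and /n/) occurs before a nasal consonant → [ã] by rule 2.
/ʃ/ (between /n/ and /e/): rule 3 targets it, but not between two vowels → unchanged [ʃ].
/e/ (between /ʃ/ and /f/): rule 2 targets it, but not before a nasal consonant → unchanged [e].
/f/ meets the environment for rule 3 (between two vowels) → [v].
/o/ meets the environment for rule 2 (before a nasal consonant) → [õ].
/s/ (between /n/ and /e/): rule 3 targets it, but not between two vowels → unchanged [s].
/e/ — word-final; rule 2 does not apply here → [e].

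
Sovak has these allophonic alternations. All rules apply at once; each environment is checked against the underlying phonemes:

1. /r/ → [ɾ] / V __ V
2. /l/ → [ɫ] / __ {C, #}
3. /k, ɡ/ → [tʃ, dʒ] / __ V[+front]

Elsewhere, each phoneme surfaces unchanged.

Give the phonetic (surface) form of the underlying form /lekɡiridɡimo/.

[lekdʒiɾiddʒimo]

/l/ (word-initial): rule 2 targets it, but not word-finally or immediately before a consonant → unchanged [l].
/e/ stays [e].
/k/ (between /e/ and /ɡ/): rule 3 targets it, but not before a front vowel → unchanged [k].
/ɡ/ (between /k/ and /i/) occurs before a front vowel → [dʒ] by rule 3.
/i/ (between /ɡ/ and /r/): no rule targets it → [i].
/r/ meets the environment for rule 1 (between two vowels) → [ɾ].
/i/ (between /r/ and /d/): no rule targets it → [i].
/d/ stays [d].
/ɡ/ (between /d/ and /i/): before a front vowel, so rule 3 applies → [dʒ].
/i/ — not in any rule's target class → [i].
/m/ (between /i/ and /o/): no rule targets it → [m].
/o/ — not in any rule's target class → [o].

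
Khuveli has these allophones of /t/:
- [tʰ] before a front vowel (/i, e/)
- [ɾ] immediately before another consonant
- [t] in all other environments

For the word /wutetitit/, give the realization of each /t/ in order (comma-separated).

Occurrence 1 (position 3): before a front vowel (/i, e/) → [tʰ].
Occurrence 2 (position 5): before a front vowel (/i, e/) → [tʰ].
Occurrence 3 (position 7): before a front vowel (/i, e/) → [tʰ].
Occurrence 4 (position 9): no conditioning environment matches → elsewhere allophone [t].

[tʰ], [tʰ], [tʰ], [t]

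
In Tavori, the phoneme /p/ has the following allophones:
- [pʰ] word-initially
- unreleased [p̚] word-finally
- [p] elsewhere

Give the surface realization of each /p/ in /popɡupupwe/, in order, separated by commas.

Occurrence 1 (position 1): word-initially → [pʰ].
Occurrence 2 (position 3): no conditioning environment matches → elsewhere allophone [p].
Occurrence 3 (position 6): no conditioning environment matches → elsewhere allophone [p].
Occurrence 4 (position 8): no conditioning environment matches → elsewhere allophone [p].

[pʰ], [p], [p], [p]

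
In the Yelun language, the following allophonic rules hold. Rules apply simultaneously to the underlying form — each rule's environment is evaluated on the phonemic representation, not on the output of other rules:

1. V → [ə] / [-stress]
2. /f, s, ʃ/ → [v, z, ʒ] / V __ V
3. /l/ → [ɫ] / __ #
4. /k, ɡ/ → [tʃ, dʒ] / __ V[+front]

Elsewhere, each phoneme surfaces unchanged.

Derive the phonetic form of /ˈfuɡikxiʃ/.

[ˈfudʒəkxəʃ]

/f/ (word-initial) is in the target of rule 2 but the environment (between two vowels) is not met → [f].
/u/ — between /f/ and /ɡ/; rule 1 does not apply here → [u].
/ɡ/ — between /u/ and /i/, before a front vowel — surfaces as [dʒ] (rule 4).
/i/ meets the environment for rule 1 (in an unstressed syllable) → [ə].
/k/ (between /i/ and /x/): rule 4 targets it, but not before a front vowel → unchanged [k].
/x/ — not in any rule's target class → [x].
Rule 1 applies to /i/ (between /x/ and /ʃ/: in an unstressed syllable) → [ə].
/ʃ/ — word-final; rule 2 does not apply here → [ʃ].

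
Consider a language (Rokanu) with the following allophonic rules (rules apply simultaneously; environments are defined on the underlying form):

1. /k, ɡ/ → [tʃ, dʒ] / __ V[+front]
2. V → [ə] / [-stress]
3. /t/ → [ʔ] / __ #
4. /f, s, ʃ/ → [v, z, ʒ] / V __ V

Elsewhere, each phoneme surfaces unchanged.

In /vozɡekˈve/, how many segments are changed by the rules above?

3

Segments that undergo a rule: /o/ → [ə] (rule 2); /ɡ/ → [dʒ] (rule 1); /e/ → [ə] (rule 2).
All other segments surface unchanged.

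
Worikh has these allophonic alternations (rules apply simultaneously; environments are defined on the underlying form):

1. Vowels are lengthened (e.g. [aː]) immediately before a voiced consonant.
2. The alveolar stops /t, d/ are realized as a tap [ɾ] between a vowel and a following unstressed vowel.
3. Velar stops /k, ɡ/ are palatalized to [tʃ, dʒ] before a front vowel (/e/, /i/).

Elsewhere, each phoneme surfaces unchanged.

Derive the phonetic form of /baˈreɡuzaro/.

/b/ — not in any rule's target class → [b].
/a/ — between /b/ and /r/, before a voiced consonant — surfaces as [aː] (rule 1).
/r/ stays [r].
/e/ meets the environment for rule 1 (before a voiced consonant) → [eː].
/ɡ/ (between /e/ and /u/): rule 3 targets it, but not before a front vowel → unchanged [ɡ].
/u/ (between /ɡ/ and /z/) occurs before a voiced consonant → [uː] by rule 1.
/z/ — not in any rule's target class → [z].
Rule 1 applies to /a/ (between /z/ and /r/: before a voiced consonant) → [aː].
/r/ stays [r].
/o/ — word-final; rule 1 does not apply here → [o].

[baːˈreːɡuːzaːro]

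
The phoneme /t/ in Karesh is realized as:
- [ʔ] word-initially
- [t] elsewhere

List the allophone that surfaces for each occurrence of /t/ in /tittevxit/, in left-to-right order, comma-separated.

[ʔ], [t], [t], [t]

Occurrence 1 (position 1): word-initially → [ʔ].
Occurrence 2 (position 3): no conditioning environment matches → elsewhere allophone [t].
Occurrence 3 (position 4): no conditioning environment matches → elsewhere allophone [t].
Occurrence 4 (position 9): no conditioning environment matches → elsewhere allophone [t].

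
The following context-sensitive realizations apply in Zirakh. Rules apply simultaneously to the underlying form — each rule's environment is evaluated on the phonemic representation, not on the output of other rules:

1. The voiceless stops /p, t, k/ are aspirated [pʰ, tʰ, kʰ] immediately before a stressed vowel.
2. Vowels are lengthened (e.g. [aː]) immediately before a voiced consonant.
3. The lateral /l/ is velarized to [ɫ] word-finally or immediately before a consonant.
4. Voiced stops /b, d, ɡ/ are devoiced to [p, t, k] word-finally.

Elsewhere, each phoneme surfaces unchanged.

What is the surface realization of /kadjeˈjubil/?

[kaːdjeːˈjuːbiːɫ]

/k/ — word-initial; rule 1 does not apply here → [k].
/a/ (between /k/ and /d/) occurs before a voiced consonant → [aː] by rule 2.
/d/ (between /a/ and /j/): rule 4 targets it, but not word-finally → unchanged [d].
/j/ — not in any rule's target class → [j].
/e/ — between /j/ and /j/, before a voiced consonant — surfaces as [eː] (rule 2).
/j/ (between /e/ and /u/): no rule targets it → [j].
Rule 2 applies to /u/ (between /j/ and /b/: before a voiced consonant) → [uː].
/b/ (between /u/ and /i/) fails the environment for rule 4, so it stays [b].
/i/ — between /b/ and /l/, before a voiced consonant — surfaces as [iː] (rule 2).
Rule 3 applies to /l/ (word-final: word-finally or immediately before a consonant) → [ɫ].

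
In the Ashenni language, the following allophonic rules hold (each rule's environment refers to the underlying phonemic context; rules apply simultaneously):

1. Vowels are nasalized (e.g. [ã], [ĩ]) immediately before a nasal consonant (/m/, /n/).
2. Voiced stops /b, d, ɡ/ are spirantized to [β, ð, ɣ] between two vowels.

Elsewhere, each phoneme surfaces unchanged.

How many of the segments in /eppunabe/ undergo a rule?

2

Segments that undergo a rule: /u/ → [ũ] (rule 1); /b/ → [β] (rule 2).
All other segments surface unchanged.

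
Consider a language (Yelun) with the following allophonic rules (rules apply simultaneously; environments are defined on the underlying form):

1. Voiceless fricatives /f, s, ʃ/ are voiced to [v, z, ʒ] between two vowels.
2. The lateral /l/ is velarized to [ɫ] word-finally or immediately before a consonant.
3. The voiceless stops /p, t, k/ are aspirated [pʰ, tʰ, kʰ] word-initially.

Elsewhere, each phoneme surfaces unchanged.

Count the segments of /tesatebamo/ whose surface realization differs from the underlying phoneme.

2

Segments that undergo a rule: /t/ → [tʰ] (rule 3); /s/ → [z] (rule 1).
All other segments surface unchanged.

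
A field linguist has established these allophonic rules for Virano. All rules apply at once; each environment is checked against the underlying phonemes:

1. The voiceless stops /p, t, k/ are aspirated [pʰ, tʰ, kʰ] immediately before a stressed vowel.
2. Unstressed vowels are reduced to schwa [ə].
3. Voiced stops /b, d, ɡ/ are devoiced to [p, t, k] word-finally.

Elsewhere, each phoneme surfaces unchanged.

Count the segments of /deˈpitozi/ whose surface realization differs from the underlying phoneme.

4

Segments that undergo a rule: /e/ → [ə] (rule 2); /p/ → [pʰ] (rule 1); /o/ → [ə] (rule 2); /i/ → [ə] (rule 2).
All other segments surface unchanged.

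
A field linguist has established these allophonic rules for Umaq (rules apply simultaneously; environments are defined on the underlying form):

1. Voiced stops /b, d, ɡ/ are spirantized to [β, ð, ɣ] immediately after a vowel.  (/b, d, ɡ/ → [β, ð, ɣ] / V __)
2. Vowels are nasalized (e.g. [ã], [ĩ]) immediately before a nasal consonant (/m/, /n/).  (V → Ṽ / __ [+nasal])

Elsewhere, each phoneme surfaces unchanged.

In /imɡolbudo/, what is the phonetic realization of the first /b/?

/b/ (between /l/ and /u/) fails the environment for rule 1, so it stays [b].

[b]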